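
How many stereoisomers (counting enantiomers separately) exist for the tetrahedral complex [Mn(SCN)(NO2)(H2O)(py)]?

Only one geometric arrangement is possible; it has no improper symmetry element, so it exists as a pair of enantiomers (2 stereoisomers).

2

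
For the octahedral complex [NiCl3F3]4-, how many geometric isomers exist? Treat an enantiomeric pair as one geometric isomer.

The six octahedral sites form three mutually perpendicular trans pairs.
Working through the distinct placements yields 2 geometric isomers: Cl mer; Cl fac.

2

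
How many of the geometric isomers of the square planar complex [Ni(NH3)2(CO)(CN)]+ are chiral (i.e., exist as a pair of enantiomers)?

A square has two trans pairs of vertices; adjacent vertices are cis.
There are 2 geometric isomers: NH3 cis; NH3 trans.
Each arrangement has an internal mirror plane or centre of symmetry, so none is chiral.

0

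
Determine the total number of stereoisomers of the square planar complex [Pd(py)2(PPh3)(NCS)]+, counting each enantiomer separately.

2

In a square planar complex each vertex has one trans partner and two cis neighbours.
Systematic placement gives 2 geometric isomers: py cis; py trans.
Each arrangement has an internal mirror plane or centre of symmetry, so none is chiral.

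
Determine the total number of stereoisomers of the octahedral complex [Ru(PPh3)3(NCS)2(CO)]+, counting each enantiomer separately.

There are 3 geometric isomers: PPh3 mer, NCS cis; PPh3 mer, NCS trans; PPh3 fac, NCS cis.
Each arrangement has an internal mirror plane or centre of symmetry, so none is chiral.

3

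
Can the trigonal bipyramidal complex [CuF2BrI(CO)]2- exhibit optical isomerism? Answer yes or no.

Placing the ligands in turn and identifying arrangements related by rotation or reflection leaves 7 distinct geometric isomers.
Of these, 3 lack any improper symmetry element and so occur as enantiomeric pairs, giving 7 + 3 = 10 stereoisomers in total.

yes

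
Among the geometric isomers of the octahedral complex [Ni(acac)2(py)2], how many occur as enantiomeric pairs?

1

An octahedron has six vertices in three trans pairs; every non-trans pair is cis.
Each acac is bidentate and must span two cis positions.
Systematic placement gives 2 geometric isomers: py trans; py cis (chiral).
One of these lacks any improper symmetry element and so occurs as an enantiomeric pair, giving 2 + 1 = 3 stereoisomers in total.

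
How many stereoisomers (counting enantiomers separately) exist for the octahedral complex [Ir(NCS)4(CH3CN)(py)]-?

The six octahedral sites form three mutually perpendicular trans pairs.
Working through the distinct placements yields 2 geometric isomers: CH3CN and py mutually cis; CH3CN and py mutually trans.
Each arrangement has an internal mirror plane or centre of symmetry, so none is chiral.

2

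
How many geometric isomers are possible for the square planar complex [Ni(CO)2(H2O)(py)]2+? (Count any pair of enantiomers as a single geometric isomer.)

2

In a square planar complex each vertex has one trans partner and two cis neighbours.
There are 2 geometric isomers: CO cis; CO trans.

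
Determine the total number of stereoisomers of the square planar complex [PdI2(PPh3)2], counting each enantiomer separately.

A square has two trans pairs of vertices; adjacent vertices are cis.
Systematic placement gives 2 geometric isomers: I cis; I trans.
Each arrangement has an internal mirror plane or centre of symmetry, so none is chiral.

2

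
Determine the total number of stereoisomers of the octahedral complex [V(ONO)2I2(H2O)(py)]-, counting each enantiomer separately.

8

The six octahedral sites form three mutually perpendicular trans pairs.
Working through the distinct placements yields 6 geometric isomers: ONO cis, I cis (3 arrangements, 2 chiral); ONO trans, I cis; ONO cis, I trans; ONO trans, I trans.
Of these, 2 lack any improper symmetry element and so occur as enantiomeric pairs, giving 6 + 2 = 8 stereoisomers in total.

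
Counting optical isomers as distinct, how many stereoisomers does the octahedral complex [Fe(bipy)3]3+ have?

The six octahedral sites form three mutually perpendicular trans pairs.
Each bipy is bidentate and must span two cis positions.
Only one geometric arrangement is possible; it has no improper symmetry element, so it exists as a pair of enantiomers (2 stereoisomers).

2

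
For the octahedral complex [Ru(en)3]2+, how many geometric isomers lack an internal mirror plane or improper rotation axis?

1

Each en is bidentate and must span two cis positions.
Only one geometric arrangement is possible; it has no improper symmetry element, so it exists as a pair of enantiomers (2 stereoisomers).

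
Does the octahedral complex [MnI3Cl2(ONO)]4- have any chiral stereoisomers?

no

An octahedron has six vertices in three trans pairs; every non-trans pair is cis.
Systematic placement gives 3 geometric isomers: I mer, Cl trans; I fac, Cl cis; I mer, Cl cis.
Each arrangement has an internal mirror plane or centre of symmetry, so none is chiral.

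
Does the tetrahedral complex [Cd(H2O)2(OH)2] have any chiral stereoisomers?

no

Only one geometric arrangement is possible.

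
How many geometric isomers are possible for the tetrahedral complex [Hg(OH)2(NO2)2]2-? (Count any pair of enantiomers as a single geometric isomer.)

1

In a tetrahedral complex all four positions are equivalent and every pair of ligands is adjacent — there is no cis/trans distinction.
Only one geometric arrangement is possible.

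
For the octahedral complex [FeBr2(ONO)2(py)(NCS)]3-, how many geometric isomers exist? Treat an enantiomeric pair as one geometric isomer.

An octahedron has six vertices in three trans pairs; every non-trans pair is cis.
The distinct arrangements are (6 in all): Br trans, ONO cis; Br trans, ONO trans; Br cis, ONO cis (3 arrangements, 2 chiral); Br cis, ONO trans.

6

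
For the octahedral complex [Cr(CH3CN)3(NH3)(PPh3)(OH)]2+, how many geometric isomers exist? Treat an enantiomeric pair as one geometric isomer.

Working through the distinct placements yields 4 geometric isomers: CH3CN mer (3 arrangements); CH3CN fac (chiral).

4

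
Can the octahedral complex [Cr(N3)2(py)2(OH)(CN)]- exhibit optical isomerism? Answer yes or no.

Systematic placement gives 6 geometric isomers: N3 cis, py trans; N3 cis, py cis (3 arrangements, 2 chiral); N3 trans, py trans; N3 trans, py cis.
Of these, 2 lack any improper symmetry element and so occur as enantiomeric pairs, giving 6 + 2 = 8 stereoisomers in total.

yes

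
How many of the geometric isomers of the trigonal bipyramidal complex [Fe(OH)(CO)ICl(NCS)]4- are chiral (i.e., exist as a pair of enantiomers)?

Exhaustive case analysis gives 10 geometric isomers.
Of these, 10 lack any improper symmetry element and so occur as enantiomeric pairs, giving 10 + 10 = 20 stereoisomers in total.

10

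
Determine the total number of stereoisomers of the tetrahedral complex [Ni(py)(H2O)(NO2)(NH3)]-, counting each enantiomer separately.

All four vertices of a tetrahedron are equivalent and mutually adjacent, so cis/trans isomerism cannot arise.
Only one geometric arrangement is possible; it has no improper symmetry element, so it exists as a pair of enantiomers (2 stereoisomers).

2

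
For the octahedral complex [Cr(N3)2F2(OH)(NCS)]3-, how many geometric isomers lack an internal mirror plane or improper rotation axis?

2

There are 6 geometric isomers: N3 trans, F trans; N3 cis, F trans; N3 cis, F cis (3 arrangements, 2 chiral); N3 trans, F cis.
Of these, 2 lack any improper symmetry element and so occur as enantiomeric pairs, giving 6 + 2 = 8 stereoisomers in total.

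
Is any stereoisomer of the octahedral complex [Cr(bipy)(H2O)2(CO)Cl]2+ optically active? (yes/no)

yes

An octahedron has six vertices in three trans pairs; every non-trans pair is cis.
Each bipy is bidentate and must span two cis positions.
The distinct arrangements are (4 in all): H2O cis (3 arrangements, 2 chiral); H2O trans.
Of these, 2 lack any improper symmetry element and so occur as enantiomeric pairs, giving 4 + 2 = 6 stereoisomers in total.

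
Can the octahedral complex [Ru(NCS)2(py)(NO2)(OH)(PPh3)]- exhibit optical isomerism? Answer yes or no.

Systematic enumeration (placing each ligand type in turn and discarding arrangements equivalent by rotation or reflection) gives 9 geometric isomers.
Of these, 6 lack any improper symmetry element and so occur as enantiomeric pairs, giving 9 + 6 = 15 stereoisomers in total.

yes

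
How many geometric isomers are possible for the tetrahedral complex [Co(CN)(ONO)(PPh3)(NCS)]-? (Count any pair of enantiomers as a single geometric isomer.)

1

In a tetrahedral complex all four positions are equivalent and every pair of ligands is adjacent — there is no cis/trans distinction.
Only one geometric arrangement is possible; it has no improper symmetry element, so it exists as a pair of enantiomers (2 stereoisomers).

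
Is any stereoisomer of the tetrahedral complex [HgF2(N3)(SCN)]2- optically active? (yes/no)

All four vertices of a tetrahedron are equivalent and mutually adjacent, so cis/trans isomerism cannot arise.
Only one geometric arrangement is possible.

no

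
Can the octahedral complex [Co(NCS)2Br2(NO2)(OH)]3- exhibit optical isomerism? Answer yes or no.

There are 6 geometric isomers: NCS trans, Br trans; NCS cis, Br trans; NCS cis, Br cis (3 arrangements, 2 chiral); NCS trans, Br cis.
Of these, 2 lack any improper symmetry element and so occur as enantiomeric pairs, giving 6 + 2 = 8 stereoisomers in total.

yes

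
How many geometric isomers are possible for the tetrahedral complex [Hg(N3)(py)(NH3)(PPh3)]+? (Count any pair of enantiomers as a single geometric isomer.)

All four vertices of a tetrahedron are equivalent and mutually adjacent, so cis/trans isomerism cannot arise.
Only one geometric arrangement is possible; it has no improper symmetry element, so it exists as a pair of enantiomers (2 stereoisomers).

1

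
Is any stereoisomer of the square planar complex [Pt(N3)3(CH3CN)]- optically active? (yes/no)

A square has two trans pairs of vertices; adjacent vertices are cis.
Only one geometric arrangement is possible.

no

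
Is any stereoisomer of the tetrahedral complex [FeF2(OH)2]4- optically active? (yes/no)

All four vertices of a tetrahedron are equivalent and mutually adjacent, so cis/trans isomerism cannot arise.
Only one geometric arrangement is possible.

no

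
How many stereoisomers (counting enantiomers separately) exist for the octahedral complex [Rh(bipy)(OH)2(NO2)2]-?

Each bipy is bidentate and must span two cis positions.
The distinct arrangements are (3 in all): OH cis, NO2 trans; OH cis, NO2 cis (chiral); OH trans, NO2 cis.
One of these lacks any improper symmetry element and so occurs as an enantiomeric pair, giving 3 + 1 = 4 stereoisomers in total.

4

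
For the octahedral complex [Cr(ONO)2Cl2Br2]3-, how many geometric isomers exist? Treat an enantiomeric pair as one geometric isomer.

5

In an octahedral complex each vertex has one trans partner and four cis neighbours.
Systematic placement gives 5 geometric isomers: ONO trans, Cl trans, Br trans; ONO cis, Cl cis, Br trans; ONO trans, Cl cis, Br cis; ONO cis, Cl cis, Br cis (chiral); ONO cis, Cl trans, Br cis.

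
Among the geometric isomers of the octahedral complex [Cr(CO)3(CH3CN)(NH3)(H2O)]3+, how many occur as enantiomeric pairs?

An octahedron has six vertices in three trans pairs; every non-trans pair is cis.
The distinct arrangements are (4 in all): CO mer (3 arrangements); CO fac (chiral).
One of these lacks any improper symmetry element and so occurs as an enantiomeric pair, giving 4 + 1 = 5 stereoisomers in total.

1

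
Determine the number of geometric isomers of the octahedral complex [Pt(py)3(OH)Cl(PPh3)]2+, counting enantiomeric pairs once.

An octahedron has six vertices in three trans pairs; every non-trans pair is cis.
Systematic placement gives 4 geometric isomers: py mer (3 arrangements); py fac (chiral).

4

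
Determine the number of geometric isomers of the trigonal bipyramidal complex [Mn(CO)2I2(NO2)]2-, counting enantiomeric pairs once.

In a trigonal bipyramid the two axial positions differ from the three equatorial ones.
Systematic enumeration (placing each ligand type in turn and discarding arrangements equivalent by rotation or reflection) gives 5 geometric isomers.

5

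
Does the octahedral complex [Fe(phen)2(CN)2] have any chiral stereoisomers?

In an octahedral complex each vertex has one trans partner and four cis neighbours.
Each phen is bidentate and must span two cis positions.
The distinct arrangements are (2 in all): CN trans; CN cis (chiral).
One of these lacks any improper symmetry element and so occurs as an enantiomeric pair, giving 2 + 1 = 3 stereoisomers in total.

yes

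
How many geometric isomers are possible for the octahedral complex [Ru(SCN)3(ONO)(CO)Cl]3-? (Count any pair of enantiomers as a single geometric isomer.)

4

In an octahedral complex each vertex has one trans partner and four cis neighbours.
Working through the distinct placements yields 4 geometric isomers: SCN mer (3 arrangements); SCN fac (chiral).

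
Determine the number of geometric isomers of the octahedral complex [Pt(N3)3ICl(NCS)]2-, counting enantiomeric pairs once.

An octahedron has six vertices in three trans pairs; every non-trans pair is cis.
There are 4 geometric isomers: N3 mer (3 arrangements); N3 fac (chiral).

4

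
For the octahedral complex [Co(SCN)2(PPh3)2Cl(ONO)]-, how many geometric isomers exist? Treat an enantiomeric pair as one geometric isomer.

6

In an octahedral complex each vertex has one trans partner and four cis neighbours.
The distinct arrangements are (6 in all): SCN trans, PPh3 trans; SCN cis, PPh3 cis (3 arrangements, 2 chiral); SCN trans, PPh3 cis; SCN cis, PPh3 trans.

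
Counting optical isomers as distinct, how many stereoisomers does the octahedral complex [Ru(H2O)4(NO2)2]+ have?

The distinct arrangements are (2 in all): NO2 trans; NO2 cis.
Each arrangement has an internal mirror plane or centre of symmetry, so none is chiral.

2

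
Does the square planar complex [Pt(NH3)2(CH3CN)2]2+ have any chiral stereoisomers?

In a square planar complex each vertex has one trans partner and two cis neighbours.
There are 2 geometric isomers: NH3 cis; NH3 trans.
Each arrangement has an internal mirror plane or centre of symmetry, so none is chiral.

no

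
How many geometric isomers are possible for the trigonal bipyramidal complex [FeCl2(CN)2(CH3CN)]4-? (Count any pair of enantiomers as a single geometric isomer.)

In a trigonal bipyramid the two axial positions differ from the three equatorial ones.
Systematic enumeration (placing each ligand type in turn and discarding arrangements equivalent by rotation or reflection) gives 5 geometric isomers.

5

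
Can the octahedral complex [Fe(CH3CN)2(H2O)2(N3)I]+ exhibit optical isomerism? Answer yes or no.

yes

An octahedron has six vertices in three trans pairs; every non-trans pair is cis.
Systematic placement gives 6 geometric isomers: CH3CN trans, H2O trans; CH3CN trans, H2O cis; CH3CN cis, H2O cis (3 arrangements, 2 chiral); CH3CN cis, H2O trans.
Of these, 2 lack any improper symmetry element and so occur as enantiomeric pairs, giving 6 + 2 = 8 stereoisomers in total.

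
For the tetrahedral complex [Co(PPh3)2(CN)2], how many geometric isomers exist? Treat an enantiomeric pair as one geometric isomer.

1

Only one geometric arrangement is possible.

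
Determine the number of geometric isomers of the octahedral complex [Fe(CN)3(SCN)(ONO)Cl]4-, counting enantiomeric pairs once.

In an octahedral complex each vertex has one trans partner and four cis neighbours.
There are 4 geometric isomers: CN mer (3 arrangements); CN fac (chiral).

4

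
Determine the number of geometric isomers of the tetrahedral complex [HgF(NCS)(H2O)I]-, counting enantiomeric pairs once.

Only one geometric arrangement is possible; it has no improper symmetry element, so it exists as a pair of enantiomers (2 stereoisomers).

1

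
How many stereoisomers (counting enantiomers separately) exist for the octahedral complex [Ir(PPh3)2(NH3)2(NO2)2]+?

An octahedron has six vertices in three trans pairs; every non-trans pair is cis.
Systematic placement gives 5 geometric isomers: PPh3 trans, NH3 trans, NO2 trans; PPh3 cis, NH3 trans, NO2 cis; PPh3 trans, NH3 cis, NO2 cis; PPh3 cis, NH3 cis, NO2 cis (chiral); PPh3 cis, NH3 cis, NO2 trans.
One of these lacks any improper symmetry element and so occurs as an enantiomeric pair, giving 5 + 1 = 6 stereoisomers in total.

6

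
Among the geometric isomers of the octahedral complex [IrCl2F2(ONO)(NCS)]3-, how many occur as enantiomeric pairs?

2

Working through the distinct placements yields 6 geometric isomers: Cl trans, F trans; Cl trans, F cis; Cl cis, F cis (3 arrangements, 2 chiral); Cl cis, F trans.
Of these, 2 lack any improper symmetry element and so occur as enantiomeric pairs, giving 6 + 2 = 8 stereoisomers in total.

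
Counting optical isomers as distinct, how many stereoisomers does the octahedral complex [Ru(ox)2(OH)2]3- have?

An octahedron has six vertices in three trans pairs; every non-trans pair is cis.
Each ox is bidentate and must span two cis positions.
There are 2 geometric isomers: OH trans; OH cis (chiral).
One of these lacks any improper symmetry element and so occurs as an enantiomeric pair, giving 2 + 1 = 3 stereoisomers in total.

3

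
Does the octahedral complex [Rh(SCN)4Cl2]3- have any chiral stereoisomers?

The six octahedral sites form three mutually perpendicular trans pairs.
Working through the distinct placements yields 2 geometric isomers: Cl trans; Cl cis.
Each arrangement has an internal mirror plane or centre of symmetry, so none is chiral.

no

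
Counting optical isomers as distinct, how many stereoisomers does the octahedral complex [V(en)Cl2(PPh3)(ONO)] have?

An octahedron has six vertices in three trans pairs; every non-trans pair is cis.
Each en is bidentate and must span two cis positions.
There are 4 geometric isomers: Cl trans; Cl cis (3 arrangements, 2 chiral).
Of these, 2 lack any improper symmetry element and so occur as enantiomeric pairs, giving 4 + 2 = 6 stereoisomers in total.

6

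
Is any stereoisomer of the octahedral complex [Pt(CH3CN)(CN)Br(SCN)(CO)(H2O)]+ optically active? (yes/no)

yes

Systematic enumeration (placing each ligand type in turn and discarding arrangements equivalent by rotation or reflection) gives 15 geometric isomers.
Of these, 15 lack any improper symmetry element and so occur as enantiomeric pairs, giving 15 + 15 = 30 stereoisomers in total.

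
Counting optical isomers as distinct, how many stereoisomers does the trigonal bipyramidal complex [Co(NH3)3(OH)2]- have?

3

There are 3 geometric isomers: OH both equatorial; OH one axial, one equatorial; OH both axial.
Each arrangement has an internal mirror plane or centre of symmetry, so none is chiral.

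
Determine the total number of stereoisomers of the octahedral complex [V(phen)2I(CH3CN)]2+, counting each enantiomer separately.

An octahedron has six vertices in three trans pairs; every non-trans pair is cis.
Each phen is bidentate and must span two cis positions.
The distinct arrangements are (2 in all): I and CH3CN mutually trans; I and CH3CN mutually cis (chiral).
One of these lacks any improper symmetry element and so occurs as an enantiomeric pair, giving 2 + 1 = 3 stereoisomers in total.

3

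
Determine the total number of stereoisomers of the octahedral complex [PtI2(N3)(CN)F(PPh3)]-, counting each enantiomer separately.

In an octahedral complex each vertex has one trans partner and four cis neighbours.
Placing the ligands in turn and identifying arrangements related by rotation or reflection leaves 9 distinct geometric isomers.
Of these, 6 lack any improper symmetry element and so occur as enantiomeric pairs, giving 9 + 6 = 15 stereoisomers in total.

15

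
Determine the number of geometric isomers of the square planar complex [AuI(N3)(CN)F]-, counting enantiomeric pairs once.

In a square planar complex each vertex has one trans partner and two cis neighbours.
There are 3 geometric isomers: (CN/I trans, F/N3 trans); (CN/N3 trans, F/I trans); (CN/F trans, I/N3 trans).

3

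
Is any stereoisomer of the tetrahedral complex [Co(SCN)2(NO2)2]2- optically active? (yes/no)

no

Only one geometric arrangement is possible.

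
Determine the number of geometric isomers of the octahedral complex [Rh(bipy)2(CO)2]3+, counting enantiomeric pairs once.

Each bipy is bidentate and must span two cis positions.
Systematic placement gives 2 geometric isomers: CO trans; CO cis (chiral).

2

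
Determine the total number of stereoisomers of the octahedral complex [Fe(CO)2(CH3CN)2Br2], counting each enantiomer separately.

6

Working through the distinct placements yields 5 geometric isomers: CO trans, CH3CN trans, Br trans; CO cis, CH3CN cis, Br trans; CO trans, CH3CN cis, Br cis; CO cis, CH3CN cis, Br cis (chiral); CO cis, CH3CN trans, Br cis.
One of these lacks any improper symmetry element and so occurs as an enantiomeric pair, giving 5 + 1 = 6 stereoisomers in total.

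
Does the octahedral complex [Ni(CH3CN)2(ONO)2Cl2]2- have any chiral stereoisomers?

In an octahedral complex each vertex has one trans partner and four cis neighbours.
The distinct arrangements are (5 in all): CH3CN trans, ONO trans, Cl trans; CH3CN trans, ONO cis, Cl cis; CH3CN cis, ONO trans, Cl cis; CH3CN cis, ONO cis, Cl cis (chiral); CH3CN cis, ONO cis, Cl trans.
One of these lacks any improper symmetry element and so occurs as an enantiomeric pair, giving 5 + 1 = 6 stereoisomers in total.

yes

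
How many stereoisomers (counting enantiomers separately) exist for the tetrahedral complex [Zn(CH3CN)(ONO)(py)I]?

All four vertices of a tetrahedron are equivalent and mutually adjacent, so cis/trans isomerism cannot arise.
Only one geometric arrangement is possible; it has no improper symmetry element, so it exists as a pair of enantiomers (2 stereoisomers).

2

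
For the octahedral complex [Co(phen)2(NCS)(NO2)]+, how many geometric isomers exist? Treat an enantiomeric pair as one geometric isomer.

Each phen is bidentate and must span two cis positions.
Working through the distinct placements yields 2 geometric isomers: NCS and NO2 mutually trans; NCS and NO2 mutually cis (chiral).

2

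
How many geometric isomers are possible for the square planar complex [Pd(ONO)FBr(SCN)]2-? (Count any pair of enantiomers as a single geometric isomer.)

A square has two trans pairs of vertices; adjacent vertices are cis.
Working through the distinct placements yields 3 geometric isomers: (Br/ONO trans, F/SCN trans); (Br/SCN trans, F/ONO trans); (Br/F trans, ONO/SCN trans).

3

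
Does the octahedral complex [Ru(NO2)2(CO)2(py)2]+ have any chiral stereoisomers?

An octahedron has six vertices in three trans pairs; every non-trans pair is cis.
The distinct arrangements are (5 in all): NO2 trans, CO trans, py trans; NO2 cis, CO trans, py cis; NO2 cis, CO cis, py trans; NO2 cis, CO cis, py cis (chiral); NO2 trans, CO cis, py cis.
One of these lacks any improper symmetry element and so occurs as an enantiomeric pair, giving 5 + 1 = 6 stereoisomers in total.

yes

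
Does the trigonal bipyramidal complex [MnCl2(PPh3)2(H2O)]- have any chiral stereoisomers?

In a trigonal bipyramid the two axial positions differ from the three equatorial ones.
Systematic enumeration (placing each ligand type in turn and discarding arrangements equivalent by rotation or reflection) gives 5 geometric isomers.
One of these lacks any improper symmetry element and so occurs as an enantiomeric pair, giving 5 + 1 = 6 stereoisomers in total.

yes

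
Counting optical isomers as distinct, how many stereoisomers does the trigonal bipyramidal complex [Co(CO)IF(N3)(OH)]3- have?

20

In a trigonal bipyramid the two axial positions differ from the three equatorial ones.
Placing the ligands in turn and identifying arrangements related by rotation or reflection leaves 10 distinct geometric isomers.
Of these, 10 lack any improper symmetry element and so occur as enantiomeric pairs, giving 10 + 10 = 20 stereoisomers in total.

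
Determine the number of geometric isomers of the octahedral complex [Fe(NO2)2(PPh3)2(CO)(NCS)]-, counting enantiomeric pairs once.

6

The six octahedral sites form three mutually perpendicular trans pairs.
Working through the distinct placements yields 6 geometric isomers: NO2 trans, PPh3 trans; NO2 cis, PPh3 cis (3 arrangements, 2 chiral); NO2 cis, PPh3 trans; NO2 trans, PPh3 cis.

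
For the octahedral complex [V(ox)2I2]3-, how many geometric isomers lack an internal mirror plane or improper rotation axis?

Each ox is bidentate and must span two cis positions.
Systematic placement gives 2 geometric isomers: I trans; I cis (chiral).
One of these lacks any improper symmetry element and so occurs as an enantiomeric pair, giving 2 + 1 = 3 stereoisomers in total.

1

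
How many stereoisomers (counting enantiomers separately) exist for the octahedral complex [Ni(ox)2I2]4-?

3

Each ox is bidentate and must span two cis positions.
There are 2 geometric isomers: I trans; I cis (chiral).
One of these lacks any improper symmetry element and so occurs as an enantiomeric pair, giving 2 + 1 = 3 stereoisomers in total.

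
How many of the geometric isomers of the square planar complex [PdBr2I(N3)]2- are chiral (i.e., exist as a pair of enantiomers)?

The distinct arrangements are (2 in all): Br cis; Br trans.
Each arrangement has an internal mirror plane or centre of symmetry, so none is chiral.

0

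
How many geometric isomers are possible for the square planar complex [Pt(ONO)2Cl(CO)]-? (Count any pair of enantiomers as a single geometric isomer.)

A square has two trans pairs of vertices; adjacent vertices are cis.
Systematic placement gives 2 geometric isomers: ONO cis; ONO trans.

2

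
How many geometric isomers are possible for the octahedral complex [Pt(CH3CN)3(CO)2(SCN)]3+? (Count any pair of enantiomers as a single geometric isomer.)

An octahedron has six vertices in three trans pairs; every non-trans pair is cis.
There are 3 geometric isomers: CH3CN mer, CO cis; CH3CN mer, CO trans; CH3CN fac, CO cis.

3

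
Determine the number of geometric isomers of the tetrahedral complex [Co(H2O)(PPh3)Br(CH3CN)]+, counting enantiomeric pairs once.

All four vertices of a tetrahedron are equivalent and mutually adjacent, so cis/trans isomerism cannot arise.
Only one geometric arrangement is possible; it has no improper symmetry element, so it exists as a pair of enantiomers (2 stereoisomers).

1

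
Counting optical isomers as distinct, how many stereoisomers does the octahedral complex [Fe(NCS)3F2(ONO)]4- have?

3

An octahedron has six vertices in three trans pairs; every non-trans pair is cis.
There are 3 geometric isomers: NCS mer, F trans; NCS fac, F cis; NCS mer, F cis.
Each arrangement has an internal mirror plane or centre of symmetry, so none is chiral.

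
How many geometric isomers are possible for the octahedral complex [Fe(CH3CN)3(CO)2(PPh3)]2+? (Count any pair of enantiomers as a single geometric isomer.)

3

In an octahedral complex each vertex has one trans partner and four cis neighbours.
There are 3 geometric isomers: CH3CN mer, CO cis; CH3CN mer, CO trans; CH3CN fac, CO cis.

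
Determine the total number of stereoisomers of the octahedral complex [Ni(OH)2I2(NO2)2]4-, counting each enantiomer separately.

6

Systematic placement gives 5 geometric isomers: OH trans, I trans, NO2 trans; OH cis, I trans, NO2 cis; OH trans, I cis, NO2 cis; OH cis, I cis, NO2 cis (chiral); OH cis, I cis, NO2 trans.
One of these lacks any improper symmetry element and so occurs as an enantiomeric pair, giving 5 + 1 = 6 stereoisomers in total.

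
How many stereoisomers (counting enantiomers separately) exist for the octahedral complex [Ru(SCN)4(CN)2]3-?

2

There are 2 geometric isomers: CN trans; CN cis.
Each arrangement has an internal mirror plane or centre of symmetry, so none is chiral.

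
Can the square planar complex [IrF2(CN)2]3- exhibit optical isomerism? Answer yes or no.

A square has two trans pairs of vertices; adjacent vertices are cis.
Working through the distinct placements yields 2 geometric isomers: F cis; F trans.
Each arrangement has an internal mirror plane or centre of symmetry, so none is chiral.

no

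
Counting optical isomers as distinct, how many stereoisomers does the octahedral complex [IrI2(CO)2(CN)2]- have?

6

In an octahedral complex each vertex has one trans partner and four cis neighbours.
Working through the distinct placements yields 5 geometric isomers: I trans, CO trans, CN trans; I cis, CO cis, CN trans; I trans, CO cis, CN cis; I cis, CO cis, CN cis (chiral); I cis, CO trans, CN cis.
One of these lacks any improper symmetry element and so occurs as an enantiomeric pair, giving 5 + 1 = 6 stereoisomers in total.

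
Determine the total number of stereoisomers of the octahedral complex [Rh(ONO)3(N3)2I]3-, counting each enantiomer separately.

3

In an octahedral complex each vertex has one trans partner and four cis neighbours.
Systematic placement gives 3 geometric isomers: ONO mer, N3 cis; ONO mer, N3 trans; ONO fac, N3 cis.
Each arrangement has an internal mirror plane or centre of symmetry, so none is chiral.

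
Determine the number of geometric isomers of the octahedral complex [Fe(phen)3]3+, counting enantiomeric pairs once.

The six octahedral sites form three mutually perpendicular trans pairs.
Each phen is bidentate and must span two cis positions.
Only one geometric arrangement is possible; it has no improper symmetry element, so it exists as a pair of enantiomers (2 stereoisomers).

1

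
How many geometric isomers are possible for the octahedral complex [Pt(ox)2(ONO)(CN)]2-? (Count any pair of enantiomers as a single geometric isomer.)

Each ox is bidentate and must span two cis positions.
Systematic placement gives 2 geometric isomers: ONO and CN mutually trans; ONO and CN mutually cis (chiral).

2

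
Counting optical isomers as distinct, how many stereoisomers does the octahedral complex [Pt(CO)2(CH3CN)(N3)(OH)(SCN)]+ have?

In an octahedral complex each vertex has one trans partner and four cis neighbours.
Placing the ligands in turn and identifying arrangements related by rotation or reflection leaves 9 distinct geometric isomers.
Of these, 6 lack any improper symmetry element and so occur as enantiomeric pairs, giving 9 + 6 = 15 stereoisomers in total.

15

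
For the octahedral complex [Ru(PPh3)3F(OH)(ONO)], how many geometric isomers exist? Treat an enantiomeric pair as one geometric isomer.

4

In an octahedral complex each vertex has one trans partner and four cis neighbours.
The distinct arrangements are (4 in all): PPh3 mer (3 arrangements); PPh3 fac (chiral).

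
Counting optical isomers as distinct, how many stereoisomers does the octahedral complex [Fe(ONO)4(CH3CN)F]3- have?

2

The six octahedral sites form three mutually perpendicular trans pairs.
Working through the distinct placements yields 2 geometric isomers: CH3CN and F mutually trans; CH3CN and F mutually cis.
Each arrangement has an internal mirror plane or centre of symmetry, so none is chiral.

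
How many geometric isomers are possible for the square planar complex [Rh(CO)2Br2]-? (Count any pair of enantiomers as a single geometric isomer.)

2

The distinct arrangements are (2 in all): CO cis; CO trans.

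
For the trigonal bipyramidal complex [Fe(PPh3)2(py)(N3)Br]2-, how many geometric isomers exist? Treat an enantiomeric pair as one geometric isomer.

Exhaustive case analysis gives 7 geometric isomers.

7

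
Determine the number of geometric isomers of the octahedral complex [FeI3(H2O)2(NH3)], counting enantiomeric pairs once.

3

An octahedron has six vertices in three trans pairs; every non-trans pair is cis.
Systematic placement gives 3 geometric isomers: I mer, H2O trans; I fac, H2O cis; I mer, H2O cis.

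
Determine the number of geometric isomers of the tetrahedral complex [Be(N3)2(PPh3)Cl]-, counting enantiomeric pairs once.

1

Only one geometric arrangement is possible.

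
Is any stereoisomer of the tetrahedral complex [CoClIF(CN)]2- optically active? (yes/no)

All four vertices of a tetrahedron are equivalent and mutually adjacent, so cis/trans isomerism cannot arise.
Only one geometric arrangement is possible; it has no improper symmetry element, so it exists as a pair of enantiomers (2 stereoisomers).

yes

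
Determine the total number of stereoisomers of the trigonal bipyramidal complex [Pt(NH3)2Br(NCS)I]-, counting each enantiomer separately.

In a trigonal bipyramid the two axial positions differ from the three equatorial ones.
Placing the ligands in turn and identifying arrangements related by rotation or reflection leaves 7 distinct geometric isomers.
Of these, 3 lack any improper symmetry element and so occur as enantiomeric pairs, giving 7 + 3 = 10 stereoisomers in total.

10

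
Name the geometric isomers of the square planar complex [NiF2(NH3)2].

In a square planar complex each vertex has one trans partner and two cis neighbours.
There are 2 geometric isomers: F cis; F trans.

cis and trans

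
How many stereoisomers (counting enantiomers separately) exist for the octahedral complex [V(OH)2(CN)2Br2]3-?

6

An octahedron has six vertices in three trans pairs; every non-trans pair is cis.
The distinct arrangements are (5 in all): OH trans, CN trans, Br trans; OH cis, CN cis, Br trans; OH trans, CN cis, Br cis; OH cis, CN cis, Br cis (chiral); OH cis, CN trans, Br cis.
One of these lacks any improper symmetry element and so occurs as an enantiomeric pair, giving 5 + 1 = 6 stereoisomers in total.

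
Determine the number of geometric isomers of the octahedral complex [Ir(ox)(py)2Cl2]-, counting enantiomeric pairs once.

Each ox is bidentate and must span two cis positions.
There are 3 geometric isomers: py cis, Cl trans; py trans, Cl cis; py cis, Cl cis (chiral).

3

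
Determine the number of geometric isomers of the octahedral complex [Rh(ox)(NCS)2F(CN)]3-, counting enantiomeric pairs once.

4

Each ox is bidentate and must span two cis positions.
The distinct arrangements are (4 in all): NCS cis (3 arrangements, 2 chiral); NCS trans.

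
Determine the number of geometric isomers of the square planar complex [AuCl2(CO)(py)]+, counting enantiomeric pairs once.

2

A square has two trans pairs of vertices; adjacent vertices are cis.
The distinct arrangements are (2 in all): Cl cis; Cl trans.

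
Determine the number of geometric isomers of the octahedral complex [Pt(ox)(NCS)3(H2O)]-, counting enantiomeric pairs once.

An octahedron has six vertices in three trans pairs; every non-trans pair is cis.
Each ox is bidentate and must span two cis positions.
The distinct arrangements are (2 in all): NCS fac; NCS mer.

2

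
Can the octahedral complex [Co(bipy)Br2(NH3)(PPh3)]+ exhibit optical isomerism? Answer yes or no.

yes

In an octahedral complex each vertex has one trans partner and four cis neighbours.
Each bipy is bidentate and must span two cis positions.
There are 4 geometric isomers: Br trans; Br cis (3 arrangements, 2 chiral).
Of these, 2 lack any improper symmetry element and so occur as enantiomeric pairs, giving 4 + 2 = 6 stereoisomers in total.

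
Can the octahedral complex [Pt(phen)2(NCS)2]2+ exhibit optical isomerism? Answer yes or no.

In an octahedral complex each vertex has one trans partner and four cis neighbours.
Each phen is bidentate and must span two cis positions.
Working through the distinct placements yields 2 geometric isomers: NCS trans; NCS cis (chiral).
One of these lacks any improper symmetry element and so occurs as an enantiomeric pair, giving 2 + 1 = 3 stereoisomers in total.

yes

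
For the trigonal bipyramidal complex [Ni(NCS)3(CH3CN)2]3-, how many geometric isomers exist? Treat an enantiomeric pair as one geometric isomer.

Systematic placement gives 3 geometric isomers: CH3CN both axial; CH3CN one axial, one equatorial; CH3CN both equatorial.

3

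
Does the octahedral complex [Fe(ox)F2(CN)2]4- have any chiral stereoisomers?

The six octahedral sites form three mutually perpendicular trans pairs.
Each ox is bidentate and must span two cis positions.
Systematic placement gives 3 geometric isomers: F cis, CN trans; F cis, CN cis (chiral); F trans, CN cis.
One of these lacks any improper symmetry element and so occurs as an enantiomeric pair, giving 3 + 1 = 4 stereoisomers in total.

yes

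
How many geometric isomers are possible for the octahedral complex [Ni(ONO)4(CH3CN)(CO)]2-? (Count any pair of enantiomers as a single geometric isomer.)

An octahedron has six vertices in three trans pairs; every non-trans pair is cis.
The distinct arrangements are (2 in all): CH3CN and CO mutually trans; CH3CN and CO mutually cis.

2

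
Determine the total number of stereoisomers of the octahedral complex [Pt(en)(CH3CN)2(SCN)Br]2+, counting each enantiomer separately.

6

Each en is bidentate and must span two cis positions.
Systematic placement gives 4 geometric isomers: CH3CN cis (3 arrangements, 2 chiral); CH3CN trans.
Of these, 2 lack any improper symmetry element and so occur as enantiomeric pairs, giving 4 + 2 = 6 stereoisomers in total.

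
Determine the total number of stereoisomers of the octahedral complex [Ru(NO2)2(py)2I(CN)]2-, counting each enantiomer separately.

An octahedron has six vertices in three trans pairs; every non-trans pair is cis.
Systematic placement gives 6 geometric isomers: NO2 trans, py trans; NO2 cis, py cis (3 arrangements, 2 chiral); NO2 cis, py trans; NO2 trans, py cis.
Of these, 2 lack any improper symmetry element and so occur as enantiomeric pairs, giving 6 + 2 = 8 stereoisomers in total.

8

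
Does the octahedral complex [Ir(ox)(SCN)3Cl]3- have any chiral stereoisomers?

no

An octahedron has six vertices in three trans pairs; every non-trans pair is cis.
Each ox is bidentate and must span two cis positions.
Working through the distinct placements yields 2 geometric isomers: SCN fac; SCN mer.
Each arrangement has an internal mirror plane or centre of symmetry, so none is chiral.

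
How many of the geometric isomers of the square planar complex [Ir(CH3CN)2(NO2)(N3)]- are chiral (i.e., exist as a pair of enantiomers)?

0

A square has two trans pairs of vertices; adjacent vertices are cis.
The distinct arrangements are (2 in all): CH3CN cis; CH3CN trans.
Each arrangement has an internal mirror plane or centre of symmetry, so none is chiral.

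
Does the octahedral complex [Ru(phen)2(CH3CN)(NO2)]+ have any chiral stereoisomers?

yes

Each phen is bidentate and must span two cis positions.
Systematic placement gives 2 geometric isomers: CH3CN and NO2 mutually trans; CH3CN and NO2 mutually cis (chiral).
One of these lacks any improper symmetry element and so occurs as an enantiomeric pair, giving 2 + 1 = 3 stereoisomers in total.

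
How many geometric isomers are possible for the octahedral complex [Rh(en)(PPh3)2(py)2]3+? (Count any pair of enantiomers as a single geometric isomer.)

3

In an octahedral complex each vertex has one trans partner and four cis neighbours.
Each en is bidentate and must span two cis positions.
Working through the distinct placements yields 3 geometric isomers: PPh3 trans, py cis; PPh3 cis, py trans; PPh3 cis, py cis (chiral).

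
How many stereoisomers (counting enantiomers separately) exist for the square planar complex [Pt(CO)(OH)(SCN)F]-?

3

Systematic placement gives 3 geometric isomers: (CO/OH trans, F/SCN trans); (CO/SCN trans, F/OH trans); (CO/F trans, OH/SCN trans).
Each arrangement has an internal mirror plane or centre of symmetry, so none is chiral.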